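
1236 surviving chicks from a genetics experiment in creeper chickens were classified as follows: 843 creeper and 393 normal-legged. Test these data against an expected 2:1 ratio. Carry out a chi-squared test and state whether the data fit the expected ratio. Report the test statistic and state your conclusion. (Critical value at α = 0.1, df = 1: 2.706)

1.314; consistent

Under the 2:1 hypothesis (Σ ratio = 3, N = 1236):
  creeper: 1236 × 2/3 = 824
  normal-legged: 1236 × 1/3 = 412
χ² = Σ (O − E)² / E
  creeper: (843 − 824)² / 824 = 0.4381
  normal-legged: (393 − 412)² / 412 = 0.8762
χ² = 0.4381 + 0.8762 = 1.3143 ≈ 1.314
Degrees of freedom = 2 − 1 = 1; critical value at α = 0.1 is 2.706.
Since 1.314 < 2.706, we fail to reject the null hypothesis — the data are consistent with the 2:1 ratio.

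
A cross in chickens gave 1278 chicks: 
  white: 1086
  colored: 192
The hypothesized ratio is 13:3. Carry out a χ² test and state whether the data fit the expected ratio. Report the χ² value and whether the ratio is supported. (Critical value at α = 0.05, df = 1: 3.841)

Total ratio parts = 16. Expected numbers out of 1278:
  white: 1278 × 13/16 = 1038.375
  colored: 1278 × 3/16 = 239.625
χ² = Σ (O − E)² / E
  white: (1086 − 1038.375)² / 1038.375 = 2.1843
  colored: (192 − 239.625)² / 239.625 = 9.4654
χ² = 2.1843 + 9.4654 = 11.6497 ≈ 11.650
Degrees of freedom = 2 − 1 = 1; critical value at α = 0.05 is 3.841.
Since 11.650 > 3.841, we reject the null hypothesis — the data do not fit the 13:3 ratio.

11.650; not consistent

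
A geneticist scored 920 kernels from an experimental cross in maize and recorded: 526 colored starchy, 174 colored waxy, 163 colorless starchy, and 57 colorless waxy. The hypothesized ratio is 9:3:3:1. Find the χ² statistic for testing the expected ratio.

The 9:3:3:1 ratio has 16 parts, so with N = 920 the expected counts are:
  colored starchy: 920 × 9/16 = 517.5
  colored waxy: 920 × 3/16 = 172.5
  colorless starchy: 920 × 3/16 = 172.5
  colorless waxy: 920 × 1/16 = 57.5
χ² = Σ (O − E)² / E
  colored starchy: (526 − 517.5)² / 517.5 = 0.1396
  colored waxy: (174 − 172.5)² / 172.5 = 0.0130
  colorless starchy: (163 − 172.5)² / 172.5 = 0.5232
  colorless waxy: (57 − 57.5)² / 57.5 = 0.0043
χ² = 0.1396 + 0.0130 + 0.5232 + 0.0043 = 0.6801 ≈ 0.680

0.680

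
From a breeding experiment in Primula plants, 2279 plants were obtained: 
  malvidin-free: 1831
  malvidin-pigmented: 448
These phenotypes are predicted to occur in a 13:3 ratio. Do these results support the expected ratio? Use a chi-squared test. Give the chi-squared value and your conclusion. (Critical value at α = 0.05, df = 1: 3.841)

1.233; consistent

Expected counts for N = 2279 under a 13:3 ratio (total parts = 16):
  malvidin-free: 2279 × 13/16 = 1851.6875
  malvidin-pigmented: 2279 × 3/16 = 427.3125
χ² = Σ (O − E)² / E
  malvidin-free: (1831 − 1851.6875)² / 1851.6875 = 0.2311
  malvidin-pigmented: (448 − 427.3125)² / 427.3125 = 1.0015
χ² = 0.2311 + 1.0015 = 1.2326 ≈ 1.233
Degrees of freedom = 2 − 1 = 1; critical value at α = 0.05 is 3.841.
Since 1.233 < 3.841, we fail to reject the null hypothesis — the data are consistent with the 13:3 ratio.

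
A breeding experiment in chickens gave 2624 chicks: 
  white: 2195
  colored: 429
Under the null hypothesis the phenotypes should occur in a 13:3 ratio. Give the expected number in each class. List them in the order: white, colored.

Expected counts for N = 2624 under a 13:3 ratio (total parts = 16):
  white: 2624 × 13/16 = 2132
  colored: 2624 × 3/16 = 492

2132, 492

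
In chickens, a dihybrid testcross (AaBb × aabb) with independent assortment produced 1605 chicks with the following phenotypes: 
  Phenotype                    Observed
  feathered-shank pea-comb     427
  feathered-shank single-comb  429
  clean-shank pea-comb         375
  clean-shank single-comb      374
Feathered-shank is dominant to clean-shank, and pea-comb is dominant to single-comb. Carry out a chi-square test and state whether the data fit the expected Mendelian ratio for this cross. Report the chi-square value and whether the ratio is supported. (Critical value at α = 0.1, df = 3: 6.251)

A dihybrid testcross with independent assortment gives a 1:1:1:1 ratio.
Expected counts for N = 1605 under a 1:1:1:1 ratio (total parts = 4):
  feathered-shank pea-comb: 1605 × 1/4 = 401.25
  feathered-shank single-comb: 1605 × 1/4 = 401.25
  clean-shank pea-comb: 1605 × 1/4 = 401.25
  clean-shank single-comb: 1605 × 1/4 = 401.25
χ² = Σ (O − E)² / E
  feathered-shank pea-comb: (427 − 401.25)² / 401.25 = 1.6525
  feathered-shank single-comb: (429 − 401.25)² / 401.25 = 1.9192
  clean-shank pea-comb: (375 − 401.25)² / 401.25 = 1.7173
  clean-shank single-comb: (374 − 401.25)² / 401.25 = 1.8506
χ² = 1.6525 + 1.9192 + 1.7173 + 1.8506 = 7.1396 ≈ 7.140
Degrees of freedom = 4 − 1 = 3; critical value at α = 0.1 is 6.251.
Since 7.140 > 6.251, we reject the null hypothesis — the data do not fit the 1:1:1:1 ratio.

7.140; not consistent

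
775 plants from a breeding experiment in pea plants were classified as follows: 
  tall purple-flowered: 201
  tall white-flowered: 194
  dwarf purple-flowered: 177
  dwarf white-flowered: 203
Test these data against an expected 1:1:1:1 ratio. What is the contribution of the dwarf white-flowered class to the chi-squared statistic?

0.442

The 1:1:1:1 ratio has 4 parts, so with N = 775 the expected counts are:
  tall purple-flowered: 775 × 1/4 = 193.75
  tall white-flowered: 775 × 1/4 = 193.75
  dwarf purple-flowered: 775 × 1/4 = 193.75
  dwarf white-flowered: 775 × 1/4 = 193.75
Contribution of dwarf white-flowered: (203 − 193.75)² / 193.75 = 0.4416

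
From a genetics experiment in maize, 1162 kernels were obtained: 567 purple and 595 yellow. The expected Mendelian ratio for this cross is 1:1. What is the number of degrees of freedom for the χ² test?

A goodness-of-fit test with 2 phenotype classes has df = 2 − 1 = 1.

1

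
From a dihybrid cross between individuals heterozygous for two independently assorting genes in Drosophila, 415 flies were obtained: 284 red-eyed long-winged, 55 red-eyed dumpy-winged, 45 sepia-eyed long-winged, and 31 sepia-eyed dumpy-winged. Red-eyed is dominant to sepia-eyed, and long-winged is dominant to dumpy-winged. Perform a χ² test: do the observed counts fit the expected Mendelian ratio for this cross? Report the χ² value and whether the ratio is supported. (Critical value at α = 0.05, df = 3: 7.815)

32.465; not consistent

A dihybrid F₂ with independent assortment and complete dominance at both loci gives a 9:3:3:1 phenotypic ratio.
Under the 9:3:3:1 hypothesis (Σ ratio = 16, N = 415):
  red-eyed long-winged: 415 × 9/16 = 233.4375
  red-eyed dumpy-winged: 415 × 3/16 = 77.8125
  sepia-eyed long-winged: 415 × 3/16 = 77.8125
  sepia-eyed dumpy-winged: 415 × 1/16 = 25.9375
χ² = Σ (O − E)² / E
  red-eyed long-winged: (284 − 233.4375)² / 233.4375 = 10.9518
  red-eyed dumpy-winged: (55 − 77.8125)² / 77.8125 = 6.6880
  sepia-eyed long-winged: (45 − 77.8125)² / 77.8125 = 13.8366
  sepia-eyed dumpy-winged: (31 − 25.9375)² / 25.9375 = 0.9881
χ² = 10.9518 + 6.6880 + 13.8366 + 0.9881 = 32.4645 ≈ 32.465
Degrees of freedom = 4 − 1 = 3; critical value at α = 0.05 is 7.815.
Since 32.465 > 7.815, we reject the null hypothesis — the data do not fit the 9:3:3:1 ratio.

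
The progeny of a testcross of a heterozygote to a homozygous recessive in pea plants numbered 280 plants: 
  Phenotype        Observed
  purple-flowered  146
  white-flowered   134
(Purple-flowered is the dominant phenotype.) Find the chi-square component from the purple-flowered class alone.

A testcross of a heterozygote (Aa × aa) gives a 1:1 phenotypic ratio.
The 1:1 ratio has 2 parts, so with N = 280 the expected counts are:
  purple-flowered: 280 × 1/2 = 140
  white-flowered: 280 × 1/2 = 140
Contribution of purple-flowered: (146 − 140)² / 140 = 0.2571

0.257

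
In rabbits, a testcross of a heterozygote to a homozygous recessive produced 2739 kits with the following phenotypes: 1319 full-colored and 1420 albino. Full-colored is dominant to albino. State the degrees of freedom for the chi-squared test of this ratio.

A testcross of a heterozygote (Aa × aa) gives a 1:1 phenotypic ratio.
A goodness-of-fit test with 2 phenotype classes has df = 2 − 1 = 1.

1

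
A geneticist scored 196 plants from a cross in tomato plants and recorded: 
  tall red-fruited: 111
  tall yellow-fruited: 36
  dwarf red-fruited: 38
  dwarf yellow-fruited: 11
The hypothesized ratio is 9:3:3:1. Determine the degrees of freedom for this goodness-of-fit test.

A goodness-of-fit test with 4 phenotype classes has df = 4 − 1 = 3.

3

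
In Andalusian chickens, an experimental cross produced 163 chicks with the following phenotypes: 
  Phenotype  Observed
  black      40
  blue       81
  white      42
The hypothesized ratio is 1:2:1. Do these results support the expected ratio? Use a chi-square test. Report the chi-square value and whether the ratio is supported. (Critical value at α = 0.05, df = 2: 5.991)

Under the 1:2:1 hypothesis (Σ ratio = 4, N = 163):
  black: 163 × 1/4 = 40.75
  blue: 163 × 2/4 = 81.5
  white: 163 × 1/4 = 40.75
χ² = Σ (O − E)² / E
  black: (40 − 40.75)² / 40.75 = 0.0138
  blue: (81 − 81.5)² / 81.5 = 0.0031
  white: (42 − 40.75)² / 40.75 = 0.0383
χ² = 0.0138 + 0.0031 + 0.0383 = 0.0552 ≈ 0.055
Degrees of freedom = 3 − 1 = 2; critical value at α = 0.05 is 5.991.
Since 0.055 < 5.991, we fail to reject the null hypothesis — the data are consistent with the 1:2:1 ratio.

0.055; consistent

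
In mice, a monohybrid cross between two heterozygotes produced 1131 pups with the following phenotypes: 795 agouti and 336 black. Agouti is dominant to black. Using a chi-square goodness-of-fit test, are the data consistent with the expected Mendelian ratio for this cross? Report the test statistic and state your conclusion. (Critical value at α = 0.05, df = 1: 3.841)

13.371; not consistent

For a monohybrid cross between heterozygotes with complete dominance, the expected phenotypic ratio is 3:1.
The 3:1 ratio has 4 parts, so with N = 1131 the expected counts are:
  agouti: 1131 × 3/4 = 848.25
  black: 1131 × 1/4 = 282.75
χ² = Σ (O − E)² / E
  agouti: (795 − 848.25)² / 848.25 = 3.3428
  black: (336 − 282.75)² / 282.75 = 10.0285
χ² = 3.3428 + 10.0285 = 13.3713 ≈ 13.371
Degrees of freedom = 2 − 1 = 1; critical value at α = 0.05 is 3.841.
Since 13.371 > 3.841, we reject the null hypothesis — the data do not fit the 3:1 ratio.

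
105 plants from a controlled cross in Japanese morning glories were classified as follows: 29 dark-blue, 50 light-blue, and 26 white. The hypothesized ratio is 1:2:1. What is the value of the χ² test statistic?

0.410

The 1:2:1 ratio has 4 parts, so with N = 105 the expected counts are:
  dark-blue: 105 × 1/4 = 26.25
  light-blue: 105 × 2/4 = 52.5
  white: 105 × 1/4 = 26.25
χ² = Σ (O − E)² / E
  dark-blue: (29 − 26.25)² / 26.25 = 0.2881
  light-blue: (50 − 52.5)² / 52.5 = 0.1190
  white: (26 − 26.25)² / 26.25 = 0.0024
χ² = 0.2881 + 0.1190 + 0.0024 = 0.4095 ≈ 0.410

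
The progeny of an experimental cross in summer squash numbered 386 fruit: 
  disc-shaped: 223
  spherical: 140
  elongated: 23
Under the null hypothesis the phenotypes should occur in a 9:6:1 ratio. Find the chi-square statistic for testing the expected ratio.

Expected counts for N = 386 under a 9:6:1 ratio (total parts = 16):
  disc-shaped: 386 × 9/16 = 217.125
  spherical: 386 × 6/16 = 144.75
  elongated: 386 × 1/16 = 24.125
χ² = Σ (O − E)² / E
  disc-shaped: (223 − 217.125)² / 217.125 = 0.1590
  spherical: (140 − 144.75)² / 144.75 = 0.1559
  elongated: (23 − 24.125)² / 24.125 = 0.0525
χ² = 0.1590 + 0.1559 + 0.0525 = 0.3674 ≈ 0.367

0.367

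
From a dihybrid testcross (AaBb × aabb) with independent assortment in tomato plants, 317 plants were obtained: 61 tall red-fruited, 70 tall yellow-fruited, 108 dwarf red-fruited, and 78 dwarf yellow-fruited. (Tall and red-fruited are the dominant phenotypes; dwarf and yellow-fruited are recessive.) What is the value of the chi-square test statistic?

A dihybrid testcross with independent assortment gives a 1:1:1:1 ratio.
Under the 1:1:1:1 hypothesis (Σ ratio = 4, N = 317):
  tall red-fruited: 317 × 1/4 = 79.25
  tall yellow-fruited: 317 × 1/4 = 79.25
  dwarf red-fruited: 317 × 1/4 = 79.25
  dwarf yellow-fruited: 317 × 1/4 = 79.25
χ² = Σ (O − E)² / E
  tall red-fruited: (61 − 79.25)² / 79.25 = 4.2027
  tall yellow-fruited: (70 − 79.25)² / 79.25 = 1.0797
  dwarf red-fruited: (108 − 79.25)² / 79.25 = 10.4298
  dwarf yellow-fruited: (78 − 79.25)² / 79.25 = 0.0197
χ² = 4.2027 + 1.0797 + 10.4298 + 0.0197 = 15.7319 ≈ 15.732

15.732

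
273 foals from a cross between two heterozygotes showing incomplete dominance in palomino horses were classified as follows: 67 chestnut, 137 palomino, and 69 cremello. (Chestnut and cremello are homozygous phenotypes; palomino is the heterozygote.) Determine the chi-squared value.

With incomplete dominance, a heterozygote × heterozygote cross gives a 1:2:1 phenotypic ratio.
The 1:2:1 ratio has 4 parts, so with N = 273 the expected counts are:
  chestnut: 273 × 1/4 = 68.25
  palomino: 273 × 2/4 = 136.5
  cremello: 273 × 1/4 = 68.25
χ² = Σ (O − E)² / E
  chestnut: (67 − 68.25)² / 68.25 = 0.0229
  palomino: (137 − 136.5)² / 136.5 = 0.0018
  cremello: (69 − 68.25)² / 68.25 = 0.0082
χ² = 0.0229 + 0.0018 + 0.0082 = 0.0329 ≈ 0.033

0.033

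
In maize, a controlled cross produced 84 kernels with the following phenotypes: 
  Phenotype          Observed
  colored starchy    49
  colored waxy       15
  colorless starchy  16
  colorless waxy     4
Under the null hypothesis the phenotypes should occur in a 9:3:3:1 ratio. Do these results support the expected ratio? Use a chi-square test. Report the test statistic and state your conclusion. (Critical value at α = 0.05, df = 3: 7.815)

Expected counts for N = 84 under a 9:3:3:1 ratio (total parts = 16):
  colored starchy: 84 × 9/16 = 47.25
  colored waxy: 84 × 3/16 = 15.75
  colorless starchy: 84 × 3/16 = 15.75
  colorless waxy: 84 × 1/16 = 5.25
χ² = Σ (O − E)² / E
  colored starchy: (49 − 47.25)² / 47.25 = 0.0648
  colored waxy: (15 − 15.75)² / 15.75 = 0.0357
  colorless starchy: (16 − 15.75)² / 15.75 = 0.0040
  colorless waxy: (4 − 5.25)² / 5.25 = 0.2976
χ² = 0.0648 + 0.0357 + 0.0040 + 0.2976 = 0.4021 ≈ 0.402
Degrees of freedom = 4 − 1 = 3; critical value at α = 0.05 is 7.815.
Since 0.402 < 7.815, we fail to reject the null hypothesis — the data are consistent with the 9:3:3:1 ratio.

0.402; consistent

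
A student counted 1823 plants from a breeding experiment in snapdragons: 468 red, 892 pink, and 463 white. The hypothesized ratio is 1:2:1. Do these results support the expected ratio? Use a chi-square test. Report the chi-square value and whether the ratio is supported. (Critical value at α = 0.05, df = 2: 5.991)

0.862; consistent

Under the 1:2:1 hypothesis (Σ ratio = 4, N = 1823):
  red: 1823 × 1/4 = 455.75
  pink: 1823 × 2/4 = 911.5
  white: 1823 × 1/4 = 455.75
χ² = Σ (O − E)² / E
  red: (468 − 455.75)² / 455.75 = 0.3293
  pink: (892 − 911.5)² / 911.5 = 0.4172
  white: (463 − 455.75)² / 455.75 = 0.1153
χ² = 0.3293 + 0.4172 + 0.1153 = 0.8618 ≈ 0.862
Degrees of freedom = 3 − 1 = 2; critical value at α = 0.05 is 5.991.
Since 0.862 < 5.991, we fail to reject the null hypothesis — the data are consistent with the 1:2:1 ratio.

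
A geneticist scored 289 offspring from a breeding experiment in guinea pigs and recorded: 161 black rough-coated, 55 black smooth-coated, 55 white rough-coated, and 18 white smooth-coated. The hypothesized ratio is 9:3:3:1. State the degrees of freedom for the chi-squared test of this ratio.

A goodness-of-fit test with 4 phenotype classes has df = 4 − 1 = 3.

3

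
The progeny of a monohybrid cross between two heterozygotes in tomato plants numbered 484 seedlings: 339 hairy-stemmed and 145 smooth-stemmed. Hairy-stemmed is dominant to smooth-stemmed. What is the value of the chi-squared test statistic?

6.347

For a monohybrid cross between heterozygotes with complete dominance, the expected phenotypic ratio is 3:1.
Total ratio parts = 4. Expected numbers out of 484:
  hairy-stemmed: 484 × 3/4 = 363
  smooth-stemmed: 484 × 1/4 = 121
χ² = Σ (O − E)² / E
  hairy-stemmed: (339 − 363)² / 363 = 1.5868
  smooth-stemmed: (145 − 121)² / 121 = 4.7603
χ² = 1.5868 + 4.7603 = 6.3471 ≈ 6.347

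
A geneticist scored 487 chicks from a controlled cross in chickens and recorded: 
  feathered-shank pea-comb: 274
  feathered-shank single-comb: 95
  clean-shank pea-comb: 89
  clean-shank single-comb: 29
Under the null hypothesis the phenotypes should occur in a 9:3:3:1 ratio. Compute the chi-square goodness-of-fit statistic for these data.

0.275

Total ratio parts = 16. Expected numbers out of 487:
  feathered-shank pea-comb: 487 × 9/16 = 273.9375
  feathered-shank single-comb: 487 × 3/16 = 91.3125
  clean-shank pea-comb: 487 × 3/16 = 91.3125
  clean-shank single-comb: 487 × 1/16 = 30.4375
χ² = Σ (O − E)² / E
  feathered-shank pea-comb: (274 − 273.9375)² / 273.9375 = 0.0000
  feathered-shank single-comb: (95 − 91.3125)² / 91.3125 = 0.1489
  clean-shank pea-comb: (89 − 91.3125)² / 91.3125 = 0.0586
  clean-shank single-comb: (29 − 30.4375)² / 30.4375 = 0.0679
χ² = 0.0000 + 0.1489 + 0.0586 + 0.0679 = 0.2754 ≈ 0.275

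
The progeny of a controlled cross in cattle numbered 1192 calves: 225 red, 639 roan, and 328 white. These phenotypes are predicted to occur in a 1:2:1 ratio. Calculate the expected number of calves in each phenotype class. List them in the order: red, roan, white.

Total ratio parts = 4. Expected numbers out of 1192:
  red: 1192 × 1/4 = 298
  roan: 1192 × 2/4 = 596
  white: 1192 × 1/4 = 298

298, 596, 298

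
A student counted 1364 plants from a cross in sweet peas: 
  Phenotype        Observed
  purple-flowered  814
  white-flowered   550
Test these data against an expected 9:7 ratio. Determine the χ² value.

6.511

Under the 9:7 hypothesis (Σ ratio = 16, N = 1364):
  purple-flowered: 1364 × 9/16 = 767.25
  white-flowered: 1364 × 7/16 = 596.75
χ² = Σ (O − E)² / E
  purple-flowered: (814 − 767.25)² / 767.25 = 2.8486
  white-flowered: (550 − 596.75)² / 596.75 = 3.6624
χ² = 2.8486 + 3.6624 = 6.511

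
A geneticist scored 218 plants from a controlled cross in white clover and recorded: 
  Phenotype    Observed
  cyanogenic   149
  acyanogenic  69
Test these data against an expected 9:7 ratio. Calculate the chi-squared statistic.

The 9:7 ratio has 16 parts, so with N = 218 the expected counts are:
  cyanogenic: 218 × 9/16 = 122.625
  acyanogenic: 218 × 7/16 = 95.375
χ² = Σ (O − E)² / E
  cyanogenic: (149 − 122.625)² / 122.625 = 5.6729
  acyanogenic: (69 − 95.375)² / 95.375 = 7.2937
χ² = 5.6729 + 7.2937 = 12.9666 ≈ 12.967

12.967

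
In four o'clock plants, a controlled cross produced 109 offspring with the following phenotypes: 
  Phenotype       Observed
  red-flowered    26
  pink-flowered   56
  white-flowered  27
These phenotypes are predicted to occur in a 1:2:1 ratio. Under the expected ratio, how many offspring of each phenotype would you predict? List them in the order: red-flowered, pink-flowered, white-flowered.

27.25, 54.5, 27.25

Expected counts for N = 109 under a 1:2:1 ratio (total parts = 4):
  red-flowered: 109 × 1/4 = 27.25
  pink-flowered: 109 × 2/4 = 54.5
  white-flowered: 109 × 1/4 = 27.25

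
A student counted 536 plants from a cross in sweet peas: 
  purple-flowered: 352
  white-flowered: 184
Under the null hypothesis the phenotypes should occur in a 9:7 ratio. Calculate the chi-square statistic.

Expected counts for N = 536 under a 9:7 ratio (total parts = 16):
  purple-flowered: 536 × 9/16 = 301.5
  white-flowered: 536 × 7/16 = 234.5
χ² = Σ (O − E)² / E
  purple-flowered: (352 − 301.5)² / 301.5 = 8.4585
  white-flowered: (184 − 234.5)² / 234.5 = 10.8753
χ² = 8.4585 + 10.8753 = 19.3338 ≈ 19.334

19.334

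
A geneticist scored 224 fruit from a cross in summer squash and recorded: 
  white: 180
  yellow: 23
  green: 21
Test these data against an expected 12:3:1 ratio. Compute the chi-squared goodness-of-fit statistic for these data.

Expected counts for N = 224 under a 12:3:1 ratio (total parts = 16):
  white: 224 × 12/16 = 168
  yellow: 224 × 3/16 = 42
  green: 224 × 1/16 = 14
χ² = Σ (O − E)² / E
  white: (180 − 168)² / 168 = 0.8571
  yellow: (23 − 42)² / 42 = 8.5952
  green: (21 − 14)² / 14 = 3.5000
χ² = 0.8571 + 8.5952 + 3.5000 = 12.9523 ≈ 12.952

12.952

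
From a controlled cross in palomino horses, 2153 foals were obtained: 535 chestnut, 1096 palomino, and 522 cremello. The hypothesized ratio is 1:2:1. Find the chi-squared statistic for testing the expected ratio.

0.863

The 1:2:1 ratio has 4 parts, so with N = 2153 the expected counts are:
  chestnut: 2153 × 1/4 = 538.25
  palomino: 2153 × 2/4 = 1076.5
  cremello: 2153 × 1/4 = 538.25
χ² = Σ (O − E)² / E
  chestnut: (535 − 538.25)² / 538.25 = 0.0196
  palomino: (1096 − 1076.5)² / 1076.5 = 0.3532
  cremello: (522 − 538.25)² / 538.25 = 0.4906
χ² = 0.0196 + 0.3532 + 0.4906 = 0.8634 ≈ 0.863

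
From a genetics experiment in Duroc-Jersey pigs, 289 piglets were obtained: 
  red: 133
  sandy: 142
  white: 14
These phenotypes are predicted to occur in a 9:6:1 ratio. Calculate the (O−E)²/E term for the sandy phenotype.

Total ratio parts = 16. Expected numbers out of 289:
  red: 289 × 9/16 = 162.5625
  sandy: 289 × 6/16 = 108.375
  white: 289 × 1/16 = 18.0625
Contribution of sandy: (142 − 108.375)² / 108.375 = 10.4327

10.433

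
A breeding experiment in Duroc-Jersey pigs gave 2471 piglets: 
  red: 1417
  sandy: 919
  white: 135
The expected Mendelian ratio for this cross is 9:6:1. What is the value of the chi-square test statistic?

Expected counts for N = 2471 under a 9:6:1 ratio (total parts = 16):
  red: 2471 × 9/16 = 1389.9375
  sandy: 2471 × 6/16 = 926.625
  white: 2471 × 1/16 = 154.4375
χ² = Σ (O − E)² / E
  red: (1417 − 1389.9375)² / 1389.9375 = 0.5269
  sandy: (919 − 926.625)² / 926.625 = 0.0627
  white: (135 − 154.4375)² / 154.4375 = 2.4464
χ² = 0.5269 + 0.0627 + 2.4464 = 3.036

3.036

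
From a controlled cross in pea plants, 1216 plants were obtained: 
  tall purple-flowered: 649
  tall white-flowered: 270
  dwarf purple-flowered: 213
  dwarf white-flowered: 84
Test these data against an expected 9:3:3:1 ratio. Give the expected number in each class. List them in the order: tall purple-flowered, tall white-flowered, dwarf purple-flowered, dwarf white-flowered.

Expected counts for N = 1216 under a 9:3:3:1 ratio (total parts = 16):
  tall purple-flowered: 1216 × 9/16 = 684
  tall white-flowered: 1216 × 3/16 = 228
  dwarf purple-flowered: 1216 × 3/16 = 228
  dwarf white-flowered: 1216 × 1/16 = 76

684, 228, 228, 76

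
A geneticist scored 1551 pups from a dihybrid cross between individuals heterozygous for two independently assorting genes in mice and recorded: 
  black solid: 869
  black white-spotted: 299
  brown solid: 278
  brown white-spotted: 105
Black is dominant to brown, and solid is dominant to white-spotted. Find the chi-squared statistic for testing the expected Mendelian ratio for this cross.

A dihybrid F₂ with independent assortment and complete dominance at both loci gives a 9:3:3:1 phenotypic ratio.
Expected counts for N = 1551 under a 9:3:3:1 ratio (total parts = 16):
  black solid: 1551 × 9/16 = 872.4375
  black white-spotted: 1551 × 3/16 = 290.8125
  brown solid: 1551 × 3/16 = 290.8125
  brown white-spotted: 1551 × 1/16 = 96.9375
χ² = Σ (O − E)² / E
  black solid: (869 − 872.4375)² / 872.4375 = 0.0135
  black white-spotted: (299 − 290.8125)² / 290.8125 = 0.2305
  brown solid: (278 − 290.8125)² / 290.8125 = 0.5645
  brown white-spotted: (105 − 96.9375)² / 96.9375 = 0.6706
χ² = 0.0135 + 0.2305 + 0.5645 + 0.6706 = 1.4791 ≈ 1.479

1.479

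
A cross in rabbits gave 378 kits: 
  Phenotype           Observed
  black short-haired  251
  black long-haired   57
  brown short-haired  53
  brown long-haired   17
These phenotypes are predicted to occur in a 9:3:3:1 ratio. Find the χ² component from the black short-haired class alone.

Under the 9:3:3:1 hypothesis (Σ ratio = 16, N = 378):
  black short-haired: 378 × 9/16 = 212.625
  black long-haired: 378 × 3/16 = 70.875
  brown short-haired: 378 × 3/16 = 70.875
  brown long-haired: 378 × 1/16 = 23.625
Contribution of black short-haired: (251 − 212.625)² / 212.625 = 6.9260

6.926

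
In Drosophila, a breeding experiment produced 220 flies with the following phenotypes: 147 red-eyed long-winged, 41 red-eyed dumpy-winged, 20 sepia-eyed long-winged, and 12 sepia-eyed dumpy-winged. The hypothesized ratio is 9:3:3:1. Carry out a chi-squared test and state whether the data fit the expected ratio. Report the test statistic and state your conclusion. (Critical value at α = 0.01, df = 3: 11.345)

15.539; not consistent

Expected counts for N = 220 under a 9:3:3:1 ratio (total parts = 16):
  red-eyed long-winged: 220 × 9/16 = 123.75
  red-eyed dumpy-winged: 220 × 3/16 = 41.25
  sepia-eyed long-winged: 220 × 3/16 = 41.25
  sepia-eyed dumpy-winged: 220 × 1/16 = 13.75
χ² = Σ (O − E)² / E
  red-eyed long-winged: (147 − 123.75)² / 123.75 = 4.3682
  red-eyed dumpy-winged: (41 − 41.25)² / 41.25 = 0.0015
  sepia-eyed long-winged: (20 − 41.25)² / 41.25 = 10.9470
  sepia-eyed dumpy-winged: (12 − 13.75)² / 13.75 = 0.2227
χ² = 4.3682 + 0.0015 + 10.9470 + 0.2227 = 15.5394 ≈ 15.539
Degrees of freedom = 4 − 1 = 3; critical value at α = 0.01 is 11.345.
Since 15.539 > 11.345, we reject the null hypothesis — the data do not fit the 9:3:3:1 ratio.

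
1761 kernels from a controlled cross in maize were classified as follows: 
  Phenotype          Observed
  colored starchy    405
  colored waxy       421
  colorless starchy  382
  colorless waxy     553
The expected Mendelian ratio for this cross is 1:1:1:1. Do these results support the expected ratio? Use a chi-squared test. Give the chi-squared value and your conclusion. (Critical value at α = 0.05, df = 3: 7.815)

Expected counts for N = 1761 under a 1:1:1:1 ratio (total parts = 4):
  colored starchy: 1761 × 1/4 = 440.25
  colored waxy: 1761 × 1/4 = 440.25
  colorless starchy: 1761 × 1/4 = 440.25
  colorless waxy: 1761 × 1/4 = 440.25
χ² = Σ (O − E)² / E
  colored starchy: (405 − 440.25)² / 440.25 = 2.8224
  colored waxy: (421 − 440.25)² / 440.25 = 0.8417
  colorless starchy: (382 − 440.25)² / 440.25 = 7.7071
  colorless waxy: (553 − 440.25)² / 440.25 = 28.8758
χ² = 2.8224 + 0.8417 + 7.7071 + 28.8758 = 40.247
Degrees of freedom = 4 − 1 = 3; critical value at α = 0.05 is 7.815.
Since 40.247 > 7.815, we reject the null hypothesis — the data do not fit the 1:1:1:1 ratio.

40.247; not consistent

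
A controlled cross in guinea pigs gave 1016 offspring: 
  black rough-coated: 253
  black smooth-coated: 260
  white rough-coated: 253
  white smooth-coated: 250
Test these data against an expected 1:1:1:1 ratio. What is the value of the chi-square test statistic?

0.213

The 1:1:1:1 ratio has 4 parts, so with N = 1016 the expected counts are:
  black rough-coated: 1016 × 1/4 = 254
  black smooth-coated: 1016 × 1/4 = 254
  white rough-coated: 1016 × 1/4 = 254
  white smooth-coated: 1016 × 1/4 = 254
χ² = Σ (O − E)² / E
  black rough-coated: (253 − 254)² / 254 = 0.0039
  black smooth-coated: (260 − 254)² / 254 = 0.1417
  white rough-coated: (253 − 254)² / 254 = 0.0039
  white smooth-coated: (250 − 254)² / 254 = 0.0630
χ² = 0.0039 + 0.1417 + 0.0039 + 0.0630 = 0.2125 ≈ 0.213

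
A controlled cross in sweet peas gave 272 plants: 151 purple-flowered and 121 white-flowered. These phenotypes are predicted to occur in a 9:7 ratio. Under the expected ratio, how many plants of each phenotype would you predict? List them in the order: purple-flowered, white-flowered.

Total ratio parts = 16. Expected numbers out of 272:
  purple-flowered: 272 × 9/16 = 153
  white-flowered: 272 × 7/16 = 119

153, 119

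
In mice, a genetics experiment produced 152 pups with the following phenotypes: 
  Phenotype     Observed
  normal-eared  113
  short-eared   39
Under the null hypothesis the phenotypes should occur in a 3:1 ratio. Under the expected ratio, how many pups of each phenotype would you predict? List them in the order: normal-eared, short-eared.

114, 38

Under the 3:1 hypothesis (Σ ratio = 4, N = 152):
  normal-eared: 152 × 3/4 = 114
  short-eared: 152 × 1/4 = 38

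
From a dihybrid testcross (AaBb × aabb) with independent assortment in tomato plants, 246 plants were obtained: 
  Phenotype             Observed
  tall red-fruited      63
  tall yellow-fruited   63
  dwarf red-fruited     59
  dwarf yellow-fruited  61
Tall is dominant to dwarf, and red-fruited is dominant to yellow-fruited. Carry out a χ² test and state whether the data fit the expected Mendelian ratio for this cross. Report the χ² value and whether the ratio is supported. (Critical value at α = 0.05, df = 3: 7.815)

0.179; consistent

A dihybrid testcross with independent assortment gives a 1:1:1:1 ratio.
Expected counts for N = 246 under a 1:1:1:1 ratio (total parts = 4):
  tall red-fruited: 246 × 1/4 = 61.5
  tall yellow-fruited: 246 × 1/4 = 61.5
  dwarf red-fruited: 246 × 1/4 = 61.5
  dwarf yellow-fruited: 246 × 1/4 = 61.5
χ² = Σ (O − E)² / E
  tall red-fruited: (63 − 61.5)² / 61.5 = 0.0366
  tall yellow-fruited: (63 − 61.5)² / 61.5 = 0.0366
  dwarf red-fruited: (59 − 61.5)² / 61.5 = 0.1016
  dwarf yellow-fruited: (61 − 61.5)² / 61.5 = 0.0041
χ² = 0.0366 + 0.0366 + 0.1016 + 0.0041 = 0.1789 ≈ 0.179
Degrees of freedom = 4 − 1 = 3; critical value at α = 0.05 is 7.815.
Since 0.179 < 7.815, we fail to reject the null hypothesis — the data are consistent with the 1:1:1:1 ratio.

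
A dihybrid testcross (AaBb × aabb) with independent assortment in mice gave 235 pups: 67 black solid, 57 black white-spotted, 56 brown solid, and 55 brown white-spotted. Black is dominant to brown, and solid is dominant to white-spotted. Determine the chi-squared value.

1.579

A dihybrid testcross with independent assortment gives a 1:1:1:1 ratio.
Under the 1:1:1:1 hypothesis (Σ ratio = 4, N = 235):
  black solid: 235 × 1/4 = 58.75
  black white-spotted: 235 × 1/4 = 58.75
  brown solid: 235 × 1/4 = 58.75
  brown white-spotted: 235 × 1/4 = 58.75
χ² = Σ (O − E)² / E
  black solid: (67 − 58.75)² / 58.75 = 1.1585
  black white-spotted: (57 − 58.75)² / 58.75 = 0.0521
  brown solid: (56 − 58.75)² / 58.75 = 0.1287
  brown white-spotted: (55 − 58.75)² / 58.75 = 0.2394
χ² = 1.1585 + 0.0521 + 0.1287 + 0.2394 = 1.5787 ≈ 1.579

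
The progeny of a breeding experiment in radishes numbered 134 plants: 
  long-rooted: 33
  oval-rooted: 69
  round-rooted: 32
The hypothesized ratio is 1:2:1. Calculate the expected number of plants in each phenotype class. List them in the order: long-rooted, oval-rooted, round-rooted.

The 1:2:1 ratio has 4 parts, so with N = 134 the expected counts are:
  long-rooted: 134 × 1/4 = 33.5
  oval-rooted: 134 × 2/4 = 67
  round-rooted: 134 × 1/4 = 33.5

33.5, 67, 33.5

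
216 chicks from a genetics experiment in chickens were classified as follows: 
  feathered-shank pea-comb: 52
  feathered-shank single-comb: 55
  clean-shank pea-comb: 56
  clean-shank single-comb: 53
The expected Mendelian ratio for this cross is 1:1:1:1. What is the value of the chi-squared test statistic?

0.185

Total ratio parts = 4. Expected numbers out of 216:
  feathered-shank pea-comb: 216 × 1/4 = 54
  feathered-shank single-comb: 216 × 1/4 = 54
  clean-shank pea-comb: 216 × 1/4 = 54
  clean-shank single-comb: 216 × 1/4 = 54
χ² = Σ (O − E)² / E
  feathered-shank pea-comb: (52 − 54)² / 54 = 0.0741
  feathered-shank single-comb: (55 − 54)² / 54 = 0.0185
  clean-shank pea-comb: (56 − 54)² / 54 = 0.0741
  clean-shank single-comb: (53 − 54)² / 54 = 0.0185
χ² = 0.0741 + 0.0185 + 0.0741 + 0.0185 = 0.1852 ≈ 0.185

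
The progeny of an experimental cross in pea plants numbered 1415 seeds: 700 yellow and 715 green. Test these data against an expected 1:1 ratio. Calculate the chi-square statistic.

Total ratio parts = 2. Expected numbers out of 1415:
  yellow: 1415 × 1/2 = 707.5
  green: 1415 × 1/2 = 707.5
χ² = Σ (O − E)² / E
  yellow: (700 − 707.5)² / 707.5 = 0.0795
  green: (715 − 707.5)² / 707.5 = 0.0795
χ² = 0.0795 + 0.0795 = 0.159

0.159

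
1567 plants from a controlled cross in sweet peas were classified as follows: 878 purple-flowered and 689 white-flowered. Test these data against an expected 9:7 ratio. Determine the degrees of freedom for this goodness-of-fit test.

A goodness-of-fit test with 2 phenotype classes has df = 2 − 1 = 1.

1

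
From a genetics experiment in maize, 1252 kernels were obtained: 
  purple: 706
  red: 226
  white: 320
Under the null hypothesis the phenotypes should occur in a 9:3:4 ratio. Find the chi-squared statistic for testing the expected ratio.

0.487

Total ratio parts = 16. Expected numbers out of 1252:
  purple: 1252 × 9/16 = 704.25
  red: 1252 × 3/16 = 234.75
  white: 1252 × 4/16 = 313
χ² = Σ (O − E)² / E
  purple: (706 − 704.25)² / 704.25 = 0.0043
  red: (226 − 234.75)² / 234.75 = 0.3261
  white: (320 − 313)² / 313 = 0.1565
χ² = 0.0043 + 0.3261 + 0.1565 = 0.4869 ≈ 0.487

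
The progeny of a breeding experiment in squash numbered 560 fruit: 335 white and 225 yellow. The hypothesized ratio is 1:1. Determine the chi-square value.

21.607

Under the 1:1 hypothesis (Σ ratio = 2, N = 560):
  white: 560 × 1/2 = 280
  yellow: 560 × 1/2 = 280
χ² = Σ (O − E)² / E
  white: (335 − 280)² / 280 = 10.8036
  yellow: (225 − 280)² / 280 = 10.8036
χ² = 10.8036 + 10.8036 = 21.6072 ≈ 21.607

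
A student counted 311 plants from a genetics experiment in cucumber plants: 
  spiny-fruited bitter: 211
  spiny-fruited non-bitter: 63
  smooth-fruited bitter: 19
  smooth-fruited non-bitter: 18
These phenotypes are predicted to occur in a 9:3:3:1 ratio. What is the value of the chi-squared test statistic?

34.421

Total ratio parts = 16. Expected numbers out of 311:
  spiny-fruited bitter: 311 × 9/16 = 174.9375
  spiny-fruited non-bitter: 311 × 3/16 = 58.3125
  smooth-fruited bitter: 311 × 3/16 = 58.3125
  smooth-fruited non-bitter: 311 × 1/16 = 19.4375
χ² = Σ (O − E)² / E
  spiny-fruited bitter: (211 − 174.9375)² / 174.9375 = 7.4341
  spiny-fruited non-bitter: (63 − 58.3125)² / 58.3125 = 0.3768
  smooth-fruited bitter: (19 − 58.3125)² / 58.3125 = 26.5033
  smooth-fruited non-bitter: (18 − 19.4375)² / 19.4375 = 0.1063
χ² = 7.4341 + 0.3768 + 26.5033 + 0.1063 = 34.4205 ≈ 34.421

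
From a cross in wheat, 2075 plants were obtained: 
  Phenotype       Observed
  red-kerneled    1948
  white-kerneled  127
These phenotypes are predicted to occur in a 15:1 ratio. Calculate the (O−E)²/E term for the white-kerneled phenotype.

0.056

Total ratio parts = 16. Expected numbers out of 2075:
  red-kerneled: 2075 × 15/16 = 1945.3125
  white-kerneled: 2075 × 1/16 = 129.6875
Contribution of white-kerneled: (127 − 129.6875)² / 129.6875 = 0.0557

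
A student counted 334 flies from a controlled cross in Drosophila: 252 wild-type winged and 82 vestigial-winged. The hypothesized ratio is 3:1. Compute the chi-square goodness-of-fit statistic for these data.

0.036

Total ratio parts = 4. Expected numbers out of 334:
  wild-type winged: 334 × 3/4 = 250.5
  vestigial-winged: 334 × 1/4 = 83.5
χ² = Σ (O − E)² / E
  wild-type winged: (252 − 250.5)² / 250.5 = 0.0090
  vestigial-winged: (82 − 83.5)² / 83.5 = 0.0269
χ² = 0.0090 + 0.0269 = 0.0359 ≈ 0.036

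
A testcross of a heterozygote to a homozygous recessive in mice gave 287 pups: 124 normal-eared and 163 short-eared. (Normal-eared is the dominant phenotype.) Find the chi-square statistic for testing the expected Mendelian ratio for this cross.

5.300

A testcross of a heterozygote (Aa × aa) gives a 1:1 phenotypic ratio.
Expected counts for N = 287 under a 1:1 ratio (total parts = 2):
  normal-eared: 287 × 1/2 = 143.5
  short-eared: 287 × 1/2 = 143.5
χ² = Σ (O − E)² / E
  normal-eared: (124 − 143.5)² / 143.5 = 2.6498
  short-eared: (163 − 143.5)² / 143.5 = 2.6498
χ² = 2.6498 + 2.6498 = 5.2996 ≈ 5.300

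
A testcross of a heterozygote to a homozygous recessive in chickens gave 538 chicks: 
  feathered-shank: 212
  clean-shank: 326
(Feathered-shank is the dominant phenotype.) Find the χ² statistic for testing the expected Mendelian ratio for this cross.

24.156

A testcross of a heterozygote (Aa × aa) gives a 1:1 phenotypic ratio.
Under the 1:1 hypothesis (Σ ratio = 2, N = 538):
  feathered-shank: 538 × 1/2 = 269
  clean-shank: 538 × 1/2 = 269
χ² = Σ (O − E)² / E
  feathered-shank: (212 − 269)² / 269 = 12.0781
  clean-shank: (326 − 269)² / 269 = 12.0781
χ² = 12.0781 + 12.0781 = 24.1562 ≈ 24.156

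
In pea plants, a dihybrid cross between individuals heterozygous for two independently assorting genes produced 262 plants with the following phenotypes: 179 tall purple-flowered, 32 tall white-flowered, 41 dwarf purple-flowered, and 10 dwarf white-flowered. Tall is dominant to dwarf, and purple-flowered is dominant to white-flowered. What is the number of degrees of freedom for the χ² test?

A dihybrid F₂ with independent assortment and complete dominance at both loci gives a 9:3:3:1 phenotypic ratio.
A goodness-of-fit test with 4 phenotype classes has df = 4 − 1 = 3.

3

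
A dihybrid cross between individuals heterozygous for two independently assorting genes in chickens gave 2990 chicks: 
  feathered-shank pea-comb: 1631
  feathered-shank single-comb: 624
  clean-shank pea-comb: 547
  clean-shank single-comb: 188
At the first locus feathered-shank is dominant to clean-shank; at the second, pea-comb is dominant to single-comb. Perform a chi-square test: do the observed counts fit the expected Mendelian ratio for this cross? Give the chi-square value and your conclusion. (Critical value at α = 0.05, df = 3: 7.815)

A dihybrid F₂ with independent assortment and complete dominance at both loci gives a 9:3:3:1 phenotypic ratio.
Expected counts for N = 2990 under a 9:3:3:1 ratio (total parts = 16):
  feathered-shank pea-comb: 2990 × 9/16 = 1681.875
  feathered-shank single-comb: 2990 × 3/16 = 560.625
  clean-shank pea-comb: 2990 × 3/16 = 560.625
  clean-shank single-comb: 2990 × 1/16 = 186.875
χ² = Σ (O − E)² / E
  feathered-shank pea-comb: (1631 − 1681.875)² / 1681.875 = 1.5389
  feathered-shank single-comb: (624 − 560.625)² / 560.625 = 7.1641
  clean-shank pea-comb: (547 − 560.625)² / 560.625 = 0.3311
  clean-shank single-comb: (188 − 186.875)² / 186.875 = 0.0068
χ² = 1.5389 + 7.1641 + 0.3311 + 0.0068 = 9.0409 ≈ 9.041
Degrees of freedom = 4 − 1 = 3; critical value at α = 0.05 is 7.815.
Since 9.041 > 7.815, we reject the null hypothesis — the data do not fit the 9:3:3:1 ratio.

9.041; not consistent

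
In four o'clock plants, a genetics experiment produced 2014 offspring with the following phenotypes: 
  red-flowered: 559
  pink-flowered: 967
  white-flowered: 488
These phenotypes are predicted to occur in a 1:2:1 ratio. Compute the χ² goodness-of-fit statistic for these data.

Total ratio parts = 4. Expected numbers out of 2014:
  red-flowered: 2014 × 1/4 = 503.5
  pink-flowered: 2014 × 2/4 = 1007
  white-flowered: 2014 × 1/4 = 503.5
χ² = Σ (O − E)² / E
  red-flowered: (559 − 503.5)² / 503.5 = 6.1177
  pink-flowered: (967 − 1007)² / 1007 = 1.5889
  white-flowered: (488 − 503.5)² / 503.5 = 0.4772
χ² = 6.1177 + 1.5889 + 0.4772 = 8.1838 ≈ 8.184

8.184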